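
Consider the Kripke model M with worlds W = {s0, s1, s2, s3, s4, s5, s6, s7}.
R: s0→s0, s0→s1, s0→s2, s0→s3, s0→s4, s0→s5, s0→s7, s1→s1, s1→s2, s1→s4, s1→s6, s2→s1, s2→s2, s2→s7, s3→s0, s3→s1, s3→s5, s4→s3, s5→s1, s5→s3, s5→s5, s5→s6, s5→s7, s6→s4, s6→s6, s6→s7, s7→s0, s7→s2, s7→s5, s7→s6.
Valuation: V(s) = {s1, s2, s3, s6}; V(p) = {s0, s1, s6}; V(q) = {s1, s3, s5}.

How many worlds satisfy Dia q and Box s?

Let φ = Dia q and Box s. Evaluate φ at each world:
  s0 (successors {s0, s1, s2, s3, s4, s5, s7}): φ is false.
  s1 (successors {s1, s2, s4, s6}): φ is false.
  s2 (successors {s1, s2, s7}): φ is false.
  s3 (successors {s0, s1, s5}): φ is false.
  s4 (successors {s3}): φ is true.
  s5 (successors {s1, s3, s5, s6, s7}): φ is false.
  s6 (successors {s4, s6, s7}): φ is false.
  s7 (successors {s0, s2, s5, s6}): φ is false.
For instance, at s6:
  At s6: Dia q is false, Box s is false, so Dia q and Box s is false.
    At s6: Dia q requires q at some successor in {s4, s6, s7}.
      At s4: q is false.
      At s6: q is false.
      At s7: q is false.
    So Dia q is false at s6.
    At s6: Box s requires s at every successor {s4, s6, s7}.
      s fails at s4, so Box s is false at s6.
Satisfying worlds: {s4}

1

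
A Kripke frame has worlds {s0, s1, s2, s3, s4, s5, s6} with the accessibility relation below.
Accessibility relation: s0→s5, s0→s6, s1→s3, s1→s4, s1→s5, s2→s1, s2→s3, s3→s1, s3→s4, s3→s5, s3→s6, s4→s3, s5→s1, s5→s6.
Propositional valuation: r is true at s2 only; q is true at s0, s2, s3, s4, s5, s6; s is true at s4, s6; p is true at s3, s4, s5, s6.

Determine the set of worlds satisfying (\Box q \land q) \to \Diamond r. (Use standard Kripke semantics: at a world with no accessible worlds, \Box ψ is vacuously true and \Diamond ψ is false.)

Let φ = (\Box q \land q) \to \Diamond r. Evaluate φ at each world:
  s0 (successors {s5, s6}): φ is false.
  s1 (successors {s3, s4, s5}): φ is true.
  s2 (successors {s1, s3}): φ is true.
  s3 (successors {s1, s4, s5, s6}): φ is true.
  s4 (successors {s3}): φ is false.
  s5 (successors {s1, s6}): φ is true.
  s6 (successors ∅): φ is false.
For instance, at s5:
  At s5: \Box q \land q is false, \Diamond r is false, so (\Box q \land q) \to \Diamond r is true.
    At s5: \Box q is false, q is true, so \Box q \land q is false.
      At s5: \Box q requires q at every successor {s1, s6}.
        q fails at s1, so \Box q is false at s5.
    At s5: \Diamond r requires r at some successor in {s1, s6}.
      At s1: r is false.
      At s6: r is false.
    So \Diamond r is false at s5.
Satisfying worlds: {s1, s2, s3, s5}

s1, s2, s3, s5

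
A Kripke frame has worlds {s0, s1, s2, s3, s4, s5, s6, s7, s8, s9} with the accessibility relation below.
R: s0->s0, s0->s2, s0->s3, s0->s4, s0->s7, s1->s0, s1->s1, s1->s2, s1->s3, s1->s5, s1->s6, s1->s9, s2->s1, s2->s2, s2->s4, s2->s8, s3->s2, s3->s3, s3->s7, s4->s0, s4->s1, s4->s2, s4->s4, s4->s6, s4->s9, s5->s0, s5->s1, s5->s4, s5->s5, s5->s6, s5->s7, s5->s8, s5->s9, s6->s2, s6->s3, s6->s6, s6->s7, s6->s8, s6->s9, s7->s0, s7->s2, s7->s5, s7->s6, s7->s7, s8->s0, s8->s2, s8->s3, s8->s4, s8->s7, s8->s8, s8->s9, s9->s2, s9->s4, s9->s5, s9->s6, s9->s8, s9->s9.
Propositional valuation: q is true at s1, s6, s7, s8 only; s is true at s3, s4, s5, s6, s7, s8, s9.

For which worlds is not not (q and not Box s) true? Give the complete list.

Recall that Box ψ holds at a world iff ψ holds at every accessible world, and Dia ψ holds iff ψ holds at some accessible world.
Let φ = not not (q and not Box s). Evaluate φ at each world:
  s0 (successors {s0, s2, s3, s4, s7}): φ is false.
  s1 (successors {s0, s1, s2, s3, s5, s6, s9}): φ is true.
  s2 (successors {s1, s2, s4, s8}): φ is false.
  s3 (successors {s2, s3, s7}): φ is false.
  s4 (successors {s0, s1, s2, s4, s6, s9}): φ is false.
  s5 (successors {s0, s1, s4, s5, s6, s7, s8, s9}): φ is false.
  s6 (successors {s2, s3, s6, s7, s8, s9}): φ is true.
  s7 (successors {s0, s2, s5, s6, s7}): φ is true.
  s8 (successors {s0, s2, s3, s4, s7, s8, s9}): φ is true.
  s9 (successors {s2, s4, s5, s6, s8, s9}): φ is false.
For instance, at s7:
  At s7: not (q and not Box s) is false, so not not (q and not Box s) is true.
    At s7: q and not Box s is true, so not (q and not Box s) is false.
      At s7: q is true, not Box s is true, so q and not Box s is true.
Satisfying worlds: {s1, s6, s7, s8}

s1, s6, s7, s8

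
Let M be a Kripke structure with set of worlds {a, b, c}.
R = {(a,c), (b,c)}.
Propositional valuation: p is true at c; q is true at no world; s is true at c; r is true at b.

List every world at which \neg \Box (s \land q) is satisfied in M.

a, b

Recall that \Box ψ holds at a world iff ψ holds at every accessible world, and \Diamond ψ holds iff ψ holds at some accessible world.
Let φ = \neg \Box (s \land q). Evaluate φ at each world:
  a (successors {c}): φ is true.
  b (successors {c}): φ is true.
  c (successors ∅): φ is false.
For instance, at b:
  At b: \Box (s \land q) is false, so \neg \Box (s \land q) is true.
    At b: \Box (s \land q) requires s \land q at every successor {c}.
      s \land q fails at c, so \Box (s \land q) is false at b.
Satisfying worlds: {a, b}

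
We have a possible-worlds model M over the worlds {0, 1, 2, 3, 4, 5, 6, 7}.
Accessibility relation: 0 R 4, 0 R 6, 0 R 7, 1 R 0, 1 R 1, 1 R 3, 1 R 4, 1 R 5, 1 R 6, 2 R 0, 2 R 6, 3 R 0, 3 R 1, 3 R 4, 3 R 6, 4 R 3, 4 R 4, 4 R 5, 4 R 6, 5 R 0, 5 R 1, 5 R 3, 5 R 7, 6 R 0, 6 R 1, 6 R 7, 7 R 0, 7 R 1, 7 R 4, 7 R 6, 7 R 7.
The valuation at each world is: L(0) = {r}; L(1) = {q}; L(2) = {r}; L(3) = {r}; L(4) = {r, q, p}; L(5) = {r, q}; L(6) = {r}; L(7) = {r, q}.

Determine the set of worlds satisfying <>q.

Let φ = <>q. Evaluate φ at each world:
  0 (successors {4, 6, 7}): φ is true.
  1 (successors {0, 1, 3, 4, 5, 6}): φ is true.
  2 (successors {0, 6}): φ is false.
  3 (successors {0, 1, 4, 6}): φ is true.
  4 (successors {3, 4, 5, 6}): φ is true.
  5 (successors {0, 1, 3, 7}): φ is true.
  6 (successors {0, 1, 7}): φ is true.
  7 (successors {0, 1, 4, 6, 7}): φ is true.
For instance, at 5:
  At 5: <>q requires q at some successor in {0, 1, 3, 7}.
    q holds at 1, so <>q is true at 5.
Satisfying worlds: {0, 1, 3, 4, 5, 6, 7}

0, 1, 3, 4, 5, 6, 7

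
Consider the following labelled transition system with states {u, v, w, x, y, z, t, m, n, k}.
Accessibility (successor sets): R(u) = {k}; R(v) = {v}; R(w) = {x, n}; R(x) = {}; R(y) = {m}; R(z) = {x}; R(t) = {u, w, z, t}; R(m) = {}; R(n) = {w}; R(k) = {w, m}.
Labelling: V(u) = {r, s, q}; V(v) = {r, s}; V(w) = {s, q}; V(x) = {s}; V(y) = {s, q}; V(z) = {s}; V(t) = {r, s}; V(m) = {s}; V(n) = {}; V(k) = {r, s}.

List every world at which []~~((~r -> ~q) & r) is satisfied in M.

u, v, x, m

Let φ = []~~((~r -> ~q) & r). Evaluate φ at each world:
  u (successors {k}): φ is true.
  v (successors {v}): φ is true.
  w (successors {x, n}): φ is false.
  x (successors ∅): φ is true.
  y (successors {m}): φ is false.
  z (successors {x}): φ is false.
  t (successors {u, w, z, t}): φ is false.
  m (successors ∅): φ is true.
  n (successors {w}): φ is false.
  k (successors {w, m}): φ is false.
For instance, at n:
  At n: []~~((~r -> ~q) & r) requires ~~((~r -> ~q) & r) at every successor {w}.
    ~~((~r -> ~q) & r) fails at w, so []~~((~r -> ~q) & r) is false at n.
Satisfying worlds: {u, v, x, m}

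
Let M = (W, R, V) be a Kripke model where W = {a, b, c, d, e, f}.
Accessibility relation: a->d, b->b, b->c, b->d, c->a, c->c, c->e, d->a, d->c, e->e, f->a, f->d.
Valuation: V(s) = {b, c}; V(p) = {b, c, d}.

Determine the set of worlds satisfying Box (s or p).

a, b

Recall that Box ψ holds at a world iff ψ holds at every accessible world, and Dia ψ holds iff ψ holds at some accessible world.
Let φ = Box (s or p). Evaluate φ at each world:
  a (successors {d}): φ is true.
  b (successors {b, c, d}): φ is true.
  c (successors {a, c, e}): φ is false.
  d (successors {a, c}): φ is false.
  e (successors {e}): φ is false.
  f (successors {a, d}): φ is false.
For instance, at f:
  At f: Box (s or p) requires s or p at every successor {a, d}.
    s or p fails at a, so Box (s or p) is false at f.
Satisfying worlds: {a, b}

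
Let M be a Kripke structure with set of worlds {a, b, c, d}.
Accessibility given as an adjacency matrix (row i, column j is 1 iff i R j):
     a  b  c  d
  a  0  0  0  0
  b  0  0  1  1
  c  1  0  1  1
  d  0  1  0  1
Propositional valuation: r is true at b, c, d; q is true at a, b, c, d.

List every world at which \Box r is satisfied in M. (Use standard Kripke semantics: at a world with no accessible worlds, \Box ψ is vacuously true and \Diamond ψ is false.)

a, b, d

Recall that \Box ψ holds at a world iff ψ holds at every accessible world, and \Diamond ψ holds iff ψ holds at some accessible world.
Let φ = \Box r. Evaluate φ at each world:
  a (successors ∅): φ is true.
  b (successors {c, d}): φ is true.
  c (successors {a, c, d}): φ is false.
  d (successors {b, d}): φ is true.
For instance, at d:
  At d: \Box r requires r at every successor {b, d}.
    At b: r is true.
    At d: r is true.
  So \Box r is true at d.
Satisfying worlds: {a, b, d}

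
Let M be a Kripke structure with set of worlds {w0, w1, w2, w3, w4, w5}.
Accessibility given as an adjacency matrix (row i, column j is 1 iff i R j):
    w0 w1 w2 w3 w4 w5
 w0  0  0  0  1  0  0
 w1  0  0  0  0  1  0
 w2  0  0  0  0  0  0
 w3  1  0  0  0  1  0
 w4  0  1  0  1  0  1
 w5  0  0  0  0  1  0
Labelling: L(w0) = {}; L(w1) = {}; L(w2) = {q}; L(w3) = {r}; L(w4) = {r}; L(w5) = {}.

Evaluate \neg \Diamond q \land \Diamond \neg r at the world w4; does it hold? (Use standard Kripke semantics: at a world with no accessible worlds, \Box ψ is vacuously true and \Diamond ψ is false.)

At w4: \neg \Diamond q is true, \Diamond \neg r is true, so \neg \Diamond q \land \Diamond \neg r is true.
  At w4: \Diamond q is false, so \neg \Diamond q is true.
    At w4: \Diamond q requires q at some successor in {w1, w3, w5}.
      At w1: q is false.
      At w3: q is false.
      At w5: q is false.
    So \Diamond q is false at w4.
  At w4: \Diamond \neg r requires \neg r at some successor in {w1, w3, w5}.
    \neg r holds at w1, so \Diamond \neg r is true at w4.

Yes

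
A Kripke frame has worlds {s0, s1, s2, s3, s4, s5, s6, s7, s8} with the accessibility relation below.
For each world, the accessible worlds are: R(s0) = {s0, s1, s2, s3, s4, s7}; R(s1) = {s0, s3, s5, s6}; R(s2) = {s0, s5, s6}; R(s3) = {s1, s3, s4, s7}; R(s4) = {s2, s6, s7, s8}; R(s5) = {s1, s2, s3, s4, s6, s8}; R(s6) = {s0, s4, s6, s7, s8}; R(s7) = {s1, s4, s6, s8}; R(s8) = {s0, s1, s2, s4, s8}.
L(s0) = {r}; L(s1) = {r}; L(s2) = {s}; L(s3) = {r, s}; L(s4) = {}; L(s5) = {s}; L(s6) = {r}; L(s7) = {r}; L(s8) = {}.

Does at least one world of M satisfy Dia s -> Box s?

Let φ = Dia s -> Box s. Evaluate φ at each world:
  s0 (successors {s0, s1, s2, s3, s4, s7}): φ is false.
  s1 (successors {s0, s3, s5, s6}): φ is false.
  s2 (successors {s0, s5, s6}): φ is false.
  s3 (successors {s1, s3, s4, s7}): φ is false.
  s4 (successors {s2, s6, s7, s8}): φ is false.
  s5 (successors {s1, s2, s3, s4, s6, s8}): φ is false.
  s6 (successors {s0, s4, s6, s7, s8}): φ is true.
  s7 (successors {s1, s4, s6, s8}): φ is true.
  s8 (successors {s0, s1, s2, s4, s8}): φ is false.
Detail at s6 (witness):
  At s6: Dia s is false, Box s is false, so Dia s -> Box s is true.
    At s6: Dia s requires s at some successor in {s0, s4, s6, s7, s8}.
      At s0: s is false.
      At s4: s is false.
      At s6: s is false.
      At s7: s is false.
      At s8: s is false.
    So Dia s is false at s6.
    At s6: Box s requires s at every successor {s0, s4, s6, s7, s8}.
      s fails at s0, so Box s is false at s6.

Yes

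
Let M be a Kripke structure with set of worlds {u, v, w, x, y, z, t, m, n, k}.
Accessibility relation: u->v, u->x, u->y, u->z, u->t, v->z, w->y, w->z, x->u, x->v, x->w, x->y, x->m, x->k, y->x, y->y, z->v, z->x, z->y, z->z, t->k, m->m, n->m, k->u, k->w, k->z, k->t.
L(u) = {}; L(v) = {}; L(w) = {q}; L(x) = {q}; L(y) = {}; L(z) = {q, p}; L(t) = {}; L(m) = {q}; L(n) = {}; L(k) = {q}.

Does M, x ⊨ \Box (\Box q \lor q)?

Recall that \Box ψ holds at a world iff ψ holds at every accessible world, and \Diamond ψ holds iff ψ holds at some accessible world.
At x: \Box (\Box q \lor q) requires \Box q \lor q at every successor {u, v, w, y, m, k}.
  \Box q \lor q fails at u, so \Box (\Box q \lor q) is false at x.
    At u: \Box q is false, q is false, so \Box q \lor q is false.
      At u: \Box q requires q at every successor {v, x, y, z, t}.
        q fails at v, so \Box q is false at u.

No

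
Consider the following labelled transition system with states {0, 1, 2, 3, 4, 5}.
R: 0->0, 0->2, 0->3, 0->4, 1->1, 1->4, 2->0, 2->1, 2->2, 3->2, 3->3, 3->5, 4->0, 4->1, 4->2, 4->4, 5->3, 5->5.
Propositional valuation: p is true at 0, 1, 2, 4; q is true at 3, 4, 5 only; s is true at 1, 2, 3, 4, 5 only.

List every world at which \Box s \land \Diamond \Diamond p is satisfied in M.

Recall that \Box ψ holds at a world iff ψ holds at every accessible world, and \Diamond ψ holds iff ψ holds at some accessible world.
Let φ = \Box s \land \Diamond \Diamond p. Evaluate φ at each world:
  0 (successors {0, 2, 3, 4}): φ is false.
  1 (successors {1, 4}): φ is true.
  2 (successors {0, 1, 2}): φ is false.
  3 (successors {2, 3, 5}): φ is true.
  4 (successors {0, 1, 2, 4}): φ is false.
  5 (successors {3, 5}): φ is true.
For instance, at 2:
  At 2: \Box s is false, \Diamond \Diamond p is true, so \Box s \land \Diamond \Diamond p is false.
    At 2: \Box s requires s at every successor {0, 1, 2}.
      s fails at 0, so \Box s is false at 2.
    At 2: \Diamond \Diamond p requires \Diamond p at some successor in {0, 1, 2}.
      \Diamond p holds at 0, so \Diamond \Diamond p is true at 2.
Satisfying worlds: {1, 3, 5}

1, 3, 5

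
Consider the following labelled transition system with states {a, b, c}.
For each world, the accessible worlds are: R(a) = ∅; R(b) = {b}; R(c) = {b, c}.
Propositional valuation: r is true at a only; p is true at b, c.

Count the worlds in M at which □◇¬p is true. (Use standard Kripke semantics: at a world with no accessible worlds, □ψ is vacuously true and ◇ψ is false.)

Let φ = □◇¬p. Evaluate φ at each world:
  a (successors ∅): φ is true.
  b (successors {b}): φ is false.
  c (successors {b, c}): φ is false.
For instance, at c:
  At c: □◇¬p requires ◇¬p at every successor {b, c}.
    ◇¬p fails at b, so □◇¬p is false at c.
      At b: ◇¬p requires ¬p at some successor in {b}.
        At b: ¬p is false.
      So ◇¬p is false at b.
Satisfying worlds: {a}

1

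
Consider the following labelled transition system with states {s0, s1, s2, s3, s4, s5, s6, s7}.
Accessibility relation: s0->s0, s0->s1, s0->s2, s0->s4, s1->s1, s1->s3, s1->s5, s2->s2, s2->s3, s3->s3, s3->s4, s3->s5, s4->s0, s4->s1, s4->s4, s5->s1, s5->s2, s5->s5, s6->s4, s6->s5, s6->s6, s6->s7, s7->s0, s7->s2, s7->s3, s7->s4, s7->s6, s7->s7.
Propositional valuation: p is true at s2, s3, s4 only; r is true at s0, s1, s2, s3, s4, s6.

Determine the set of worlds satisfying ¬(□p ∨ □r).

s1, s3, s5, s6, s7

Let φ = ¬(□p ∨ □r). Evaluate φ at each world:
  s0 (successors {s0, s1, s2, s4}): φ is false.
  s1 (successors {s1, s3, s5}): φ is true.
  s2 (successors {s2, s3}): φ is false.
  s3 (successors {s3, s4, s5}): φ is true.
  s4 (successors {s0, s1, s4}): φ is false.
  s5 (successors {s1, s2, s5}): φ is true.
  s6 (successors {s4, s5, s6, s7}): φ is true.
  s7 (successors {s0, s2, s3, s4, s6, s7}): φ is true.
For instance, at s5:
  At s5: □p ∨ □r is false, so ¬(□p ∨ □r) is true.
    At s5: □p is false, □r is false, so □p ∨ □r is false.
      At s5: □p requires p at every successor {s1, s2, s5}.
        p fails at s1, so □p is false at s5.
      At s5: □r requires r at every successor {s1, s2, s5}.
        r fails at s5, so □r is false at s5.
Satisfying worlds: {s1, s3, s5, s6, s7}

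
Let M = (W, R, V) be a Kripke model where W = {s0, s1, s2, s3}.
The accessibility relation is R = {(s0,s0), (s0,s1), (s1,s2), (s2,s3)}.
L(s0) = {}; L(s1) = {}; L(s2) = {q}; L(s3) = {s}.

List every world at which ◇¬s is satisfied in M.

Recall that ◇ψ holds at a world iff ψ holds at some accessible world.
Let φ = ◇¬s. Evaluate φ at each world:
  s0 (successors {s0, s1}): φ is true.
  s1 (successors {s2}): φ is true.
  s2 (successors {s3}): φ is false.
  s3 (successors ∅): φ is false.
For instance, at s2:
  At s2: ◇¬s requires ¬s at some successor in {s3}.
    At s3: ¬s is false.
  So ◇¬s is false at s2.
Satisfying worlds: {s0, s1}

s0, s1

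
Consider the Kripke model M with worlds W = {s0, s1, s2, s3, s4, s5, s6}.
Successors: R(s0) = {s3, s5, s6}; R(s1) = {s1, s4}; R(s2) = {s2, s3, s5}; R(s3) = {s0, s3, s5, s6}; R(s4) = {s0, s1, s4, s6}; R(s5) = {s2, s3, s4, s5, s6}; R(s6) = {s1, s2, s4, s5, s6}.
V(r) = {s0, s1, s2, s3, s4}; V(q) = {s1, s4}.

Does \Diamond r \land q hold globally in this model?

Let φ = \Diamond r \land q. Evaluate φ at each world:
  s0 (successors {s3, s5, s6}): φ is false.
  s1 (successors {s1, s4}): φ is true.
  s2 (successors {s2, s3, s5}): φ is false.
  s3 (successors {s0, s3, s5, s6}): φ is false.
  s4 (successors {s0, s1, s4, s6}): φ is true.
  s5 (successors {s2, s3, s4, s5, s6}): φ is false.
  s6 (successors {s1, s2, s4, s5, s6}): φ is false.
Detail at s0 (counterexample):
  At s0: \Diamond r is true, q is false, so \Diamond r \land q is false.
    At s0: \Diamond r requires r at some successor in {s3, s5, s6}.
      r holds at s3, so \Diamond r is true at s0.

No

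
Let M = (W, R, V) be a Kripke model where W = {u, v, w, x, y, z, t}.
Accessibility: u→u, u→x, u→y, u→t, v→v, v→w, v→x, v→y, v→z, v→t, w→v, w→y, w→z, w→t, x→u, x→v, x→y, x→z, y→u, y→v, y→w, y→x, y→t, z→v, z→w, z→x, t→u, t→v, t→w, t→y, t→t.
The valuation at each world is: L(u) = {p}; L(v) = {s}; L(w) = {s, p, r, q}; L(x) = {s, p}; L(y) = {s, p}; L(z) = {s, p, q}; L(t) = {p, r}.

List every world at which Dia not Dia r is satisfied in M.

Recall that Dia ψ holds at a world iff ψ holds at some accessible world.
Let φ = Dia not Dia r. Evaluate φ at each world:
  u (successors {u, x, y, t}): φ is true.
  v (successors {v, w, x, y, z, t}): φ is true.
  w (successors {v, y, z, t}): φ is false.
  x (successors {u, v, y, z}): φ is false.
  y (successors {u, v, w, x, t}): φ is true.
  z (successors {v, w, x}): φ is true.
  t (successors {u, v, w, y, t}): φ is false.
For instance, at u:
  At u: Dia not Dia r requires not Dia r at some successor in {u, x, y, t}.
    not Dia r holds at x, so Dia not Dia r is true at u.
      At x: Dia r is false, so not Dia r is true.
Satisfying worlds: {u, v, y, z}

u, v, y, z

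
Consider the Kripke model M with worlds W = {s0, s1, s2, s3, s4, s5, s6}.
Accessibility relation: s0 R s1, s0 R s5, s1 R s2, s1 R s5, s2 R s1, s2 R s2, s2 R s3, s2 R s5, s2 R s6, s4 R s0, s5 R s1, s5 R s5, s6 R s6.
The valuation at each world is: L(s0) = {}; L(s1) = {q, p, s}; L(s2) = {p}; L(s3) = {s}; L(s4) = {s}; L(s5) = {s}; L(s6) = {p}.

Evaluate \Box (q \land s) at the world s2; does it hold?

No

At s2: \Box (q \land s) requires q \land s at every successor {s1, s2, s3, s5, s6}.
  q \land s fails at s2, so \Box (q \land s) is false at s2.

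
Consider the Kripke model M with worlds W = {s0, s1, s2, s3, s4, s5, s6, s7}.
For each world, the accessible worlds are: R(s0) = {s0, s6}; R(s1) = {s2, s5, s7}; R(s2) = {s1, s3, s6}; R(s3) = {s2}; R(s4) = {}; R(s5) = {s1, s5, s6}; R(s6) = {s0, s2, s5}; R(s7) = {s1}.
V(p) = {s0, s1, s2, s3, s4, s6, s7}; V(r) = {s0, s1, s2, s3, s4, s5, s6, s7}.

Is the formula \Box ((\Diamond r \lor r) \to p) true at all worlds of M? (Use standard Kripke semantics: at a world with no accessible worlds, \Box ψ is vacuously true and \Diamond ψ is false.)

No

Let φ = \Box ((\Diamond r \lor r) \to p). Evaluate φ at each world:
  s0 (successors {s0, s6}): φ is true.
  s1 (successors {s2, s5, s7}): φ is false.
  s2 (successors {s1, s3, s6}): φ is true.
  s3 (successors {s2}): φ is true.
  s4 (successors ∅): φ is true.
  s5 (successors {s1, s5, s6}): φ is false.
  s6 (successors {s0, s2, s5}): φ is false.
  s7 (successors {s1}): φ is true.
Detail at s1 (counterexample):
  At s1: \Box ((\Diamond r \lor r) \to p) requires (\Diamond r \lor r) \to p at every successor {s2, s5, s7}.
    (\Diamond r \lor r) \to p fails at s5, so \Box ((\Diamond r \lor r) \to p) is false at s1.
      At s5: \Diamond r \lor r is true, p is false, so (\Diamond r \lor r) \to p is false.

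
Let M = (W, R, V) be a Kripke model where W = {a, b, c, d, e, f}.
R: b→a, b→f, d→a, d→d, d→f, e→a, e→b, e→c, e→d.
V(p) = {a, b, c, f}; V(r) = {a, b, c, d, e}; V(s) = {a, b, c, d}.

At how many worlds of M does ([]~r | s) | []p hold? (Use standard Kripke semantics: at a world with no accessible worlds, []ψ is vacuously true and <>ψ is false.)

5

Recall that []ψ holds at a world iff ψ holds at every accessible world, and <>ψ holds iff ψ holds at some accessible world.
Let φ = ([]~r | s) | []p. Evaluate φ at each world:
  a (successors ∅): φ is true.
  b (successors {a, f}): φ is true.
  c (successors ∅): φ is true.
  d (successors {a, d, f}): φ is true.
  e (successors {a, b, c, d}): φ is false.
  f (successors ∅): φ is true.
For instance, at e:
  At e: []~r | s is false, []p is false, so ([]~r | s) | []p is false.
    At e: []~r is false, s is false, so []~r | s is false.
      At e: []~r requires ~r at every successor {a, b, c, d}.
        ~r fails at a, so []~r is false at e.
    At e: []p requires p at every successor {a, b, c, d}.
      p fails at d, so []p is false at e.
Satisfying worlds: {a, b, c, d, f}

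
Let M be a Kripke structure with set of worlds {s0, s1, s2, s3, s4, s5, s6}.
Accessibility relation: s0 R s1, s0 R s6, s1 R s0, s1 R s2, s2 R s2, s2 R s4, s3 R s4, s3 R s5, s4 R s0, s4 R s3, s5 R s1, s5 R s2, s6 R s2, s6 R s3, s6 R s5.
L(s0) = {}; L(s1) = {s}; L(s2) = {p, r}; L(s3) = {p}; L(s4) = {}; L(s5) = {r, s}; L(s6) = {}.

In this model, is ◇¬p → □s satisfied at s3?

No

At s3: ◇¬p is true, □s is false, so ◇¬p → □s is false.
  At s3: ◇¬p requires ¬p at some successor in {s4, s5}.
    ¬p holds at s4, so ◇¬p is true at s3.
  At s3: □s requires s at every successor {s4, s5}.
    s fails at s4, so □s is false at s3.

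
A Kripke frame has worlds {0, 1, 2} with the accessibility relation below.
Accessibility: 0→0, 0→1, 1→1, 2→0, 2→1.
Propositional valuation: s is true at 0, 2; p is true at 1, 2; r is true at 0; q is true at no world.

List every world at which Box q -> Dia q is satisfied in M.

Let φ = Box q -> Dia q. Evaluate φ at each world:
  0 (successors {0, 1}): φ is true.
  1 (successors {1}): φ is true.
  2 (successors {0, 1}): φ is true.
For instance, at 0:
  At 0: Box q is false, Dia q is false, so Box q -> Dia q is true.
    At 0: Box q requires q at every successor {0, 1}.
      q fails at 0, so Box q is false at 0.
    At 0: Dia q requires q at some successor in {0, 1}.
      At 0: q is false.
      At 1: q is false.
    So Dia q is false at 0.
Satisfying worlds: {0, 1, 2}

0, 1, 2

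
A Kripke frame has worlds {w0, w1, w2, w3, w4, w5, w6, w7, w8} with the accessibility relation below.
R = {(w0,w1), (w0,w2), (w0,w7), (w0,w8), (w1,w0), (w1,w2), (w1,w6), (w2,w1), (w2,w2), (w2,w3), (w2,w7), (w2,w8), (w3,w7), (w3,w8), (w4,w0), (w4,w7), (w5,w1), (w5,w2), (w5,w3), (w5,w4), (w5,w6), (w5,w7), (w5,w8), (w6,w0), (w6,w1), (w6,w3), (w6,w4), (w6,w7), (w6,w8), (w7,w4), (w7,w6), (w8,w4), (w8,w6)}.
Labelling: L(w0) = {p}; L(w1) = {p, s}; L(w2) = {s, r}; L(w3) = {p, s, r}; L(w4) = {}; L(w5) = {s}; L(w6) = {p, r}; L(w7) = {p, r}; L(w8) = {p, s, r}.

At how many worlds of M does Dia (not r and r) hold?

0

Let φ = Dia (not r and r). Evaluate φ at each world:
  w0 (successors {w1, w2, w7, w8}): φ is false.
  w1 (successors {w0, w2, w6}): φ is false.
  w2 (successors {w1, w2, w3, w7, w8}): φ is false.
  w3 (successors {w7, w8}): φ is false.
  w4 (successors {w0, w7}): φ is false.
  w5 (successors {w1, w2, w3, w4, w6, w7, w8}): φ is false.
  w6 (successors {w0, w1, w3, w4, w7, w8}): φ is false.
  w7 (successors {w4, w6}): φ is false.
  w8 (successors {w4, w6}): φ is false.
For instance, at w7:
  At w7: Dia (not r and r) requires not r and r at some successor in {w4, w6}.
    At w4: not r and r is false.
    At w6: not r and r is false.
  So Dia (not r and r) is false at w7.
Satisfying worlds: none.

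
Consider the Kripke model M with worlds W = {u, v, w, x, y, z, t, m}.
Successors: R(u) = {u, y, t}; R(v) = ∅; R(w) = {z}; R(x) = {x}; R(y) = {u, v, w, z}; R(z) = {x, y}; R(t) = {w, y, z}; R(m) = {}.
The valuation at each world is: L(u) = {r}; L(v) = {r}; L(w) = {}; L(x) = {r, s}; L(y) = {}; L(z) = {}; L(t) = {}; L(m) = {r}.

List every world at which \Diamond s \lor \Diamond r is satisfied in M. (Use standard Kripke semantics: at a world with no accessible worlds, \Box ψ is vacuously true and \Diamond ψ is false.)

u, x, y, z

Let φ = \Diamond s \lor \Diamond r. Evaluate φ at each world:
  u (successors {u, y, t}): φ is true.
  v (successors ∅): φ is false.
  w (successors {z}): φ is false.
  x (successors {x}): φ is true.
  y (successors {u, v, w, z}): φ is true.
  z (successors {x, y}): φ is true.
  t (successors {w, y, z}): φ is false.
  m (successors ∅): φ is false.
For instance, at u:
  At u: \Diamond s is false, \Diamond r is true, so \Diamond s \lor \Diamond r is true.
    At u: \Diamond s requires s at some successor in {u, y, t}.
      At u: s is false.
      At y: s is false.
      At t: s is false.
    So \Diamond s is false at u.
    At u: \Diamond r requires r at some successor in {u, y, t}.
      r holds at u, so \Diamond r is true at u.
Satisfying worlds: {u, x, y, z}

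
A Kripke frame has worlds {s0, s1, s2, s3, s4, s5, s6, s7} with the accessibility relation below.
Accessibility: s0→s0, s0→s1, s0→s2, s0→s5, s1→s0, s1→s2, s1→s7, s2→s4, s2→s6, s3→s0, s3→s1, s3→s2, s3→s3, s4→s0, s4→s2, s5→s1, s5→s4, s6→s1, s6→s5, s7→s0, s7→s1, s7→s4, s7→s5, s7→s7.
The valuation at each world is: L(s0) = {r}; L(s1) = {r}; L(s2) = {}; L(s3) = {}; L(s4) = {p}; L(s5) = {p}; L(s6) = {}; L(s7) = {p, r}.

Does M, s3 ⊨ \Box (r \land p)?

At s3: \Box (r \land p) requires r \land p at every successor {s0, s1, s2, s3}.
  r \land p fails at s0, so \Box (r \land p) is false at s3.

No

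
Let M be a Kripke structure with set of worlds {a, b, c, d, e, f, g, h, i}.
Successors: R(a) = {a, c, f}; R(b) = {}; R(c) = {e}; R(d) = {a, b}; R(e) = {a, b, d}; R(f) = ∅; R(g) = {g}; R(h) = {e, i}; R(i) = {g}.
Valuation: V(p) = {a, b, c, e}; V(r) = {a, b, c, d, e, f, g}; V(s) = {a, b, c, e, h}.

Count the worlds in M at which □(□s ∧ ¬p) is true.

2

Let φ = □(□s ∧ ¬p). Evaluate φ at each world:
  a (successors {a, c, f}): φ is false.
  b (successors ∅): φ is true.
  c (successors {e}): φ is false.
  d (successors {a, b}): φ is false.
  e (successors {a, b, d}): φ is false.
  f (successors ∅): φ is true.
  g (successors {g}): φ is false.
  h (successors {e, i}): φ is false.
  i (successors {g}): φ is false.
For instance, at e:
  At e: □(□s ∧ ¬p) requires □s ∧ ¬p at every successor {a, b, d}.
    □s ∧ ¬p fails at a, so □(□s ∧ ¬p) is false at e.
      At a: □s is false, ¬p is false, so □s ∧ ¬p is false.
Satisfying worlds: {b, f}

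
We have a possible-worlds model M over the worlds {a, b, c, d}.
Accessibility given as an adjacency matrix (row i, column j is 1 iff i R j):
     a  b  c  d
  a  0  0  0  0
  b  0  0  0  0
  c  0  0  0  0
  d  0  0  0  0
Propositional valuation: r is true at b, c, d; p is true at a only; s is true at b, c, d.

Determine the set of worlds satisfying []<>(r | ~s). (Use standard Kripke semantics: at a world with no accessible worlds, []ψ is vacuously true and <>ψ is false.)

a, b, c, d

Recall that []ψ holds at a world iff ψ holds at every accessible world, and <>ψ holds iff ψ holds at some accessible world.
Let φ = []<>(r | ~s). Evaluate φ at each world:
  a (successors ∅): φ is true.
  b (successors ∅): φ is true.
  c (successors ∅): φ is true.
  d (successors ∅): φ is true.
For instance, at b:
  At b: no accessible worlds, so []<>(r | ~s) holds vacuously.
Satisfying worlds: {a, b, c, d}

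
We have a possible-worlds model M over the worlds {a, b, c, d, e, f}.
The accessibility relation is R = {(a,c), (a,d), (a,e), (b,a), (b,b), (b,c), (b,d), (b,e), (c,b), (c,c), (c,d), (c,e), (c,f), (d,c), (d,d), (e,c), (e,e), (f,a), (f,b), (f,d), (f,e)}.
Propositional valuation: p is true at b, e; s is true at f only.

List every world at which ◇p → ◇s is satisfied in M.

c, d

Recall that ◇ψ holds at a world iff ψ holds at some accessible world.
Let φ = ◇p → ◇s. Evaluate φ at each world:
  a (successors {c, d, e}): φ is false.
  b (successors {a, b, c, d, e}): φ is false.
  c (successors {b, c, d, e, f}): φ is true.
  d (successors {c, d}): φ is true.
  e (successors {c, e}): φ is false.
  f (successors {a, b, d, e}): φ is false.
For instance, at b:
  At b: ◇p is true, ◇s is false, so ◇p → ◇s is false.
    At b: ◇p requires p at some successor in {a, b, c, d, e}.
      p holds at b, so ◇p is true at b.
    At b: ◇s requires s at some successor in {a, b, c, d, e}.
      At a: s is false.
      At b: s is false.
      At c: s is false.
      At d: s is false.
      At e: s is false.
    So ◇s is false at b.
Satisfying worlds: {c, d}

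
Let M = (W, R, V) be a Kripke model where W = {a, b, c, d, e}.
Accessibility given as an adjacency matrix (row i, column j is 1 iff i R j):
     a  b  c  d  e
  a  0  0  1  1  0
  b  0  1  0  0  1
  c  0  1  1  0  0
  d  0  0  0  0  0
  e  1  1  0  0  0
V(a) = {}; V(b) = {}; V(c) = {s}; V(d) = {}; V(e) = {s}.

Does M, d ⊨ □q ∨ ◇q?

Yes

Recall that □ψ holds at a world iff ψ holds at every accessible world, and ◇ψ holds iff ψ holds at some accessible world.
At d: □q is true, ◇q is false, so □q ∨ ◇q is true.
  At d: no accessible worlds, so □q holds vacuously.
  At d: no accessible worlds, so ◇q is false.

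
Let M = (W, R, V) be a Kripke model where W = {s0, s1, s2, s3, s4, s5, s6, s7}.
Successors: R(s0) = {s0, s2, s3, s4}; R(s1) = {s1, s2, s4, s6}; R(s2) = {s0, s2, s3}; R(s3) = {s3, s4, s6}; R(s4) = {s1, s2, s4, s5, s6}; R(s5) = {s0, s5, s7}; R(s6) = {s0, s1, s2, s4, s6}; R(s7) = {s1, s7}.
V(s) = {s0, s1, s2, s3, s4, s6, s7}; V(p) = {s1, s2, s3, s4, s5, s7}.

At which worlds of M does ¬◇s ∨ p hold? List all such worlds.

Let φ = ¬◇s ∨ p. Evaluate φ at each world:
  s0 (successors {s0, s2, s3, s4}): φ is false.
  s1 (successors {s1, s2, s4, s6}): φ is true.
  s2 (successors {s0, s2, s3}): φ is true.
  s3 (successors {s3, s4, s6}): φ is true.
  s4 (successors {s1, s2, s4, s5, s6}): φ is true.
  s5 (successors {s0, s5, s7}): φ is true.
  s6 (successors {s0, s1, s2, s4, s6}): φ is false.
  s7 (successors {s1, s7}): φ is true.
For instance, at s3:
  At s3: ¬◇s is false, p is true, so ¬◇s ∨ p is true.
    At s3: ◇s is true, so ¬◇s is false.
      At s3: ◇s requires s at some successor in {s3, s4, s6}.
        s holds at s3, so ◇s is true at s3.
Satisfying worlds: {s1, s2, s3, s4, s5, s7}

s1, s2, s3, s4, s5, s7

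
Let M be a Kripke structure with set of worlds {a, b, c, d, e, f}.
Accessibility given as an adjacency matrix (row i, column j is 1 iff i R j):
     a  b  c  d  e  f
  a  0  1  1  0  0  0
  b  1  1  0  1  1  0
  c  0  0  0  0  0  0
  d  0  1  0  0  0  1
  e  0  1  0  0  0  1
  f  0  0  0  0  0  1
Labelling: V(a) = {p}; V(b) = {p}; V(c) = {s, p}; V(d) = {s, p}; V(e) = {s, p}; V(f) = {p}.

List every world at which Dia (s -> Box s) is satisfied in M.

a, b, d, e, f

Let φ = Dia (s -> Box s). Evaluate φ at each world:
  a (successors {b, c}): φ is true.
  b (successors {a, b, d, e}): φ is true.
  c (successors ∅): φ is false.
  d (successors {b, f}): φ is true.
  e (successors {b, f}): φ is true.
  f (successors {f}): φ is true.
For instance, at e:
  At e: Dia (s -> Box s) requires s -> Box s at some successor in {b, f}.
    s -> Box s holds at b, so Dia (s -> Box s) is true at e.
      At b: s is false, Box s is false, so s -> Box s is true.
Satisfying worlds: {a, b, d, e, f}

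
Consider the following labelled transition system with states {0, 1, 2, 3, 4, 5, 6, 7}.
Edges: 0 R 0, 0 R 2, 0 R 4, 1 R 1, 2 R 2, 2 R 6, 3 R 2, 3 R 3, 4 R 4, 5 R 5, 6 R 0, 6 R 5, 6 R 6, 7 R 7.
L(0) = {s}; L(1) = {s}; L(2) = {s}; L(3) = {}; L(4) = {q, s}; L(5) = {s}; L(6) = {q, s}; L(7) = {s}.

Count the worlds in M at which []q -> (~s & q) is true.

Let φ = []q -> (~s & q). Evaluate φ at each world:
  0 (successors {0, 2, 4}): φ is true.
  1 (successors {1}): φ is true.
  2 (successors {2, 6}): φ is true.
  3 (successors {2, 3}): φ is true.
  4 (successors {4}): φ is false.
  5 (successors {5}): φ is true.
  6 (successors {0, 5, 6}): φ is true.
  7 (successors {7}): φ is true.
For instance, at 1:
  At 1: []q is false, ~s & q is false, so []q -> (~s & q) is true.
    At 1: []q requires q at every successor {1}.
      q fails at 1, so []q is false at 1.
Satisfying worlds: {0, 1, 2, 3, 5, 6, 7}

7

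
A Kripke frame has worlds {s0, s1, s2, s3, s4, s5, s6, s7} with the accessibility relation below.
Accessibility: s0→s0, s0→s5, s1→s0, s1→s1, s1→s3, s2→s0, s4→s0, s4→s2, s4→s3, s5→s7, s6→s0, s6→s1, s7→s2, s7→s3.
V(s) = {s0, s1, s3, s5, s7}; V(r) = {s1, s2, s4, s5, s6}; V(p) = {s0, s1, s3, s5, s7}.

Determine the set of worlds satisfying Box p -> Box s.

Let φ = Box p -> Box s. Evaluate φ at each world:
  s0 (successors {s0, s5}): φ is true.
  s1 (successors {s0, s1, s3}): φ is true.
  s2 (successors {s0}): φ is true.
  s3 (successors ∅): φ is true.
  s4 (successors {s0, s2, s3}): φ is true.
  s5 (successors {s7}): φ is true.
  s6 (successors {s0, s1}): φ is true.
  s7 (successors {s2, s3}): φ is true.
For instance, at s2:
  At s2: Box p is true, Box s is true, so Box p -> Box s is true.
    At s2: Box p requires p at every successor {s0}.
      At s0: p is true.
    So Box p is true at s2.
    At s2: Box s requires s at every successor {s0}.
      At s0: s is true.
    So Box s is true at s2.
Satisfying worlds: {s0, s1, s2, s3, s4, s5, s6, s7}

s0, s1, s2, s3, s4, s5, s6, s7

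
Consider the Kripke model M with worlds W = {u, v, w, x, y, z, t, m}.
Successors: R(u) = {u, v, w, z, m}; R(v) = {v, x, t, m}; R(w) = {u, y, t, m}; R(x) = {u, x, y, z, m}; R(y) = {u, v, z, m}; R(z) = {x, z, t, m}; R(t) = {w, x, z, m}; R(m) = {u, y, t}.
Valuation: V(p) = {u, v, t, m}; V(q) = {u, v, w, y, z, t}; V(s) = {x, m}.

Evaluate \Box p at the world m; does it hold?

Recall that \Box ψ holds at a world iff ψ holds at every accessible world, and \Diamond ψ holds iff ψ holds at some accessible world.
At m: \Box p requires p at every successor {u, y, t}.
  p fails at y, so \Box p is false at m.

No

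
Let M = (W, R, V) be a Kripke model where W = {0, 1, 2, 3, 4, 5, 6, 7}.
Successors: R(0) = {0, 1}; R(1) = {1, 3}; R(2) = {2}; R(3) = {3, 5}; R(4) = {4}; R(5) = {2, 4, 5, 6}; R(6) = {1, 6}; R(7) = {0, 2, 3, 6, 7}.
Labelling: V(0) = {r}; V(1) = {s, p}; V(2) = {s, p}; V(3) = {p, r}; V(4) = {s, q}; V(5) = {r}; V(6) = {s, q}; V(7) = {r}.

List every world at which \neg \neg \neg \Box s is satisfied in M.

Let φ = \neg \neg \neg \Box s. Evaluate φ at each world:
  0 (successors {0, 1}): φ is true.
  1 (successors {1, 3}): φ is true.
  2 (successors {2}): φ is false.
  3 (successors {3, 5}): φ is true.
  4 (successors {4}): φ is false.
  5 (successors {2, 4, 5, 6}): φ is true.
  6 (successors {1, 6}): φ is false.
  7 (successors {0, 2, 3, 6, 7}): φ is true.
For instance, at 2:
  At 2: \neg \neg \Box s is true, so \neg \neg \neg \Box s is false.
    At 2: \neg \Box s is false, so \neg \neg \Box s is true.
      At 2: \Box s is true, so \neg \Box s is false.
Satisfying worlds: {0, 1, 3, 5, 7}

0, 1, 3, 5, 7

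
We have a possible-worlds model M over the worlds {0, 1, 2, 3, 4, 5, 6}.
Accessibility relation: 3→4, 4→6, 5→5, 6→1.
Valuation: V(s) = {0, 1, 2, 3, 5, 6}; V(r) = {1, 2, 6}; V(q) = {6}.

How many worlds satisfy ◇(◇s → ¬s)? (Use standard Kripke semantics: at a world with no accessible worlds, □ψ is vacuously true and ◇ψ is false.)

2

Let φ = ◇(◇s → ¬s). Evaluate φ at each world:
  0 (successors ∅): φ is false.
  1 (successors ∅): φ is false.
  2 (successors ∅): φ is false.
  3 (successors {4}): φ is true.
  4 (successors {6}): φ is false.
  5 (successors {5}): φ is false.
  6 (successors {1}): φ is true.
For instance, at 3:
  At 3: ◇(◇s → ¬s) requires ◇s → ¬s at some successor in {4}.
    ◇s → ¬s holds at 4, so ◇(◇s → ¬s) is true at 3.
      At 4: ◇s is true, ¬s is true, so ◇s → ¬s is true.
Satisfying worlds: {3, 6}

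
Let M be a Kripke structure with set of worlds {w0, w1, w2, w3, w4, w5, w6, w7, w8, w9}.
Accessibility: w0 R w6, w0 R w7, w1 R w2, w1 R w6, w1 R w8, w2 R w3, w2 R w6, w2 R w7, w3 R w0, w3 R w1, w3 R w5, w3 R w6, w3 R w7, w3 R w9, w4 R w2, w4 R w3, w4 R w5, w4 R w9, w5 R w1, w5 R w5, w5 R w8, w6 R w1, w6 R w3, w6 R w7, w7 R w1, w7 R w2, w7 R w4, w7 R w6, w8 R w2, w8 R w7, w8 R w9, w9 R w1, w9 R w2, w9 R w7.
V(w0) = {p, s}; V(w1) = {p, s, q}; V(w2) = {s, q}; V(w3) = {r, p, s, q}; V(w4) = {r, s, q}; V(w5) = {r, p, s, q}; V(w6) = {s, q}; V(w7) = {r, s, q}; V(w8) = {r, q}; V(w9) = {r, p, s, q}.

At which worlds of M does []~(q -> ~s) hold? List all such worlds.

Let φ = []~(q -> ~s). Evaluate φ at each world:
  w0 (successors {w6, w7}): φ is true.
  w1 (successors {w2, w6, w8}): φ is false.
  w2 (successors {w3, w6, w7}): φ is true.
  w3 (successors {w0, w1, w5, w6, w7, w9}): φ is false.
  w4 (successors {w2, w3, w5, w9}): φ is true.
  w5 (successors {w1, w5, w8}): φ is false.
  w6 (successors {w1, w3, w7}): φ is true.
  w7 (successors {w1, w2, w4, w6}): φ is true.
  w8 (successors {w2, w7, w9}): φ is true.
  w9 (successors {w1, w2, w7}): φ is true.
For instance, at w6:
  At w6: []~(q -> ~s) requires ~(q -> ~s) at every successor {w1, w3, w7}.
    At w1: ~(q -> ~s) is true.
    At w3: ~(q -> ~s) is true.
    At w7: ~(q -> ~s) is true.
  So []~(q -> ~s) is true at w6.
Satisfying worlds: {w0, w2, w4, w6, w7, w8, w9}

w0, w2, w4, w6, w7, w8, w9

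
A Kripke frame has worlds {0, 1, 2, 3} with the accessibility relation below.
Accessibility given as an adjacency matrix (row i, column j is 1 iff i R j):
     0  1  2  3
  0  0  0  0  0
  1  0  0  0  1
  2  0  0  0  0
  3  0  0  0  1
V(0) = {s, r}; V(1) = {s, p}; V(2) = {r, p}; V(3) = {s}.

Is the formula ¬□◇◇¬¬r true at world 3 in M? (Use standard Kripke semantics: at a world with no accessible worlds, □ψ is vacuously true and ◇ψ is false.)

Yes

At 3: □◇◇¬¬r is false, so ¬□◇◇¬¬r is true.
  At 3: □◇◇¬¬r requires ◇◇¬¬r at every successor {3}.
    ◇◇¬¬r fails at 3, so □◇◇¬¬r is false at 3.
      At 3: ◇◇¬¬r requires ◇¬¬r at some successor in {3}.
        At 3: ◇¬¬r is false.
      So ◇◇¬¬r is false at 3.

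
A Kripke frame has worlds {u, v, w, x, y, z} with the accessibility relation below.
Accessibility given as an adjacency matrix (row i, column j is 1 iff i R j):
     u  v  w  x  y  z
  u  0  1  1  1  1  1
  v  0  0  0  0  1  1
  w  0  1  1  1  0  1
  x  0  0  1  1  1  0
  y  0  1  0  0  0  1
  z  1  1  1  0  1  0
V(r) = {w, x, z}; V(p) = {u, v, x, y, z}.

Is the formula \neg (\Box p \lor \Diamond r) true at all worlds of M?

No

Let φ = \neg (\Box p \lor \Diamond r). Evaluate φ at each world:
  u (successors {v, w, x, y, z}): φ is false.
  v (successors {y, z}): φ is false.
  w (successors {v, w, x, z}): φ is false.
  x (successors {w, x, y}): φ is false.
  y (successors {v, z}): φ is false.
  z (successors {u, v, w, y}): φ is false.
Detail at u (counterexample):
  At u: \Box p \lor \Diamond r is true, so \neg (\Box p \lor \Diamond r) is false.
    At u: \Box p is false, \Diamond r is true, so \Box p \lor \Diamond r is true.
      At u: \Box p requires p at every successor {v, w, x, y, z}.
        p fails at w, so \Box p is false at u.
      At u: \Diamond r requires r at some successor in {v, w, x, y, z}.
        r holds at w, so \Diamond r is true at u.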